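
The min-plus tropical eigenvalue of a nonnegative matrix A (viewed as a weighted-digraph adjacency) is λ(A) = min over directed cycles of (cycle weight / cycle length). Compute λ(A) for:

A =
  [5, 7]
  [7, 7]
λ(A) = 5

Enumerate directed cycles and compute their means (weight / length). Sample:
  cycle 0 → 0: weight = 5, length = 1, mean = 5/1 ≈ 5.000
  cycle 1 → 1: weight = 7, length = 1, mean = 7/1 ≈ 7.000
  cycle 0 → 1 → 0: weight = 14, length = 2, mean = 14/2 ≈ 7.000
  cycle 1 → 0 → 1: weight = 14, length = 2, mean = 14/2 ≈ 7.000
Minimum mean = 5.000, attained e.g. along the cycle 0 → 0 with weight 5 and length 1. So λ(A) = 5/1 = 5.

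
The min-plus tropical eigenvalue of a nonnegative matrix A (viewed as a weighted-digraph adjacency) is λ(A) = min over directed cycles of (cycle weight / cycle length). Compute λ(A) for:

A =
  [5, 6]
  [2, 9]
λ(A) = 4

Enumerate directed cycles and compute their means (weight / length). Sample:
  cycle 0 → 0: weight = 5, length = 1, mean = 5/1 ≈ 5.000
  cycle 1 → 1: weight = 9, length = 1, mean = 9/1 ≈ 9.000
  cycle 0 → 1 → 0: weight = 8, length = 2, mean = 8/2 ≈ 4.000
  cycle 1 → 0 → 1: weight = 8, length = 2, mean = 8/2 ≈ 4.000
Minimum mean = 4.000, attained e.g. along the cycle 0 → 1 → 0 with weight 8 and length 2. So λ(A) = 8/2 = 4.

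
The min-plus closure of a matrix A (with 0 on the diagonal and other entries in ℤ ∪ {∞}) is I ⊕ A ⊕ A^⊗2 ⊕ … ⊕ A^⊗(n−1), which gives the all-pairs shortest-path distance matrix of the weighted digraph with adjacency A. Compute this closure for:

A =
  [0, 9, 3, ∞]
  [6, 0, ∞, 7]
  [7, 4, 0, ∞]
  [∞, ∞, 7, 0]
Closure =
  [0, 7, 3, 14]
  [6, 0, 9, 7]
  [7, 4, 0, 11]
  [14, 11, 7, 0]

This is the Floyd-Warshall all-pairs shortest-path computation. For each intermediate vertex k = 0, 1, …, 3, update dist[i][j] ← min(dist[i][j], dist[i][k] + dist[k][j]). The final matrix gives, for each (i, j), the minimum total weight of any directed path from i to j (possibly empty when i = j).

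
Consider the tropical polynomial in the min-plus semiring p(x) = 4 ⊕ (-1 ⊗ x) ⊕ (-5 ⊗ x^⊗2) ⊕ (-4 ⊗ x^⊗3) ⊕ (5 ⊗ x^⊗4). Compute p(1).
p(1) = -3

A tropical monomial a ⊗ x^⊗i evaluates to a + i · x. Evaluating each term at x = 1:
  Term 0 contributes 4 + 0 · 1 = 4
  Term 1 contributes -1 + 1 · 1 = 0
  Term 2 contributes -5 + 2 · 1 = -3
  Term 3 contributes -4 + 3 · 1 = -1
  Term 4 contributes 5 + 4 · 1 = 9
p(1) = ⊕ of these = min[4, 0, -3, -1, 9] = -3.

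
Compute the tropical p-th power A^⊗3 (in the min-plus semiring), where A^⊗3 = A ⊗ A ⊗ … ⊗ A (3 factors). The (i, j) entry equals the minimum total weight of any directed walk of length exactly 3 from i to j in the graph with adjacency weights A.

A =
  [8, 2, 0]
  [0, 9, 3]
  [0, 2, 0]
A^⊗3 =
  [0, 2, 0]
  [0, 2, 0]
  [0, 2, 0]

Each entry (A^⊗3)_ij equals the minimum over all length-3 walks i = v_0 → v_1 → … → v_3 = j of Σ_t A[v_t][v_{t+1}]. For example, for (i, j) = (0, 2) we minimise over 9 possible intermediate vertex sequences; the minimum is 0, attained along the walk 0 → 2 → 0 → 2.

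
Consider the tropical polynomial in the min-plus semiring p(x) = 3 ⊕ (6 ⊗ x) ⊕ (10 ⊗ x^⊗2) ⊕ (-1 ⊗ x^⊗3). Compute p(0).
p(0) = -1

A tropical monomial a ⊗ x^⊗i evaluates to a + i · x. Evaluating each term at x = 0:
  Term 0 contributes 3 + 0 · 0 = 3
  Term 1 contributes 6 + 1 · 0 = 6
  Term 2 contributes 10 + 2 · 0 = 10
  Term 3 contributes -1 + 3 · 0 = -1
p(0) = ⊕ of these = min[3, 6, 10, -1] = -1.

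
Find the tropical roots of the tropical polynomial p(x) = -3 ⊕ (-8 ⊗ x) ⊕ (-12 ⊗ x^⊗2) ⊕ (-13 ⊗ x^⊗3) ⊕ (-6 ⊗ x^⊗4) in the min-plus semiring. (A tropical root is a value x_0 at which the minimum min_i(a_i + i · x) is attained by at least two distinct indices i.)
Roots: {-7, 1, 4, 5}

Each tropical root is a break point of the lower envelope of the lines y = a_i + i · x (there are 5 lines, with slopes 0, 1, ..., 4). Only the lines that attain the minimum somewhere contribute to roots; other lines are dominated. Here the surviving (envelope) indices are i = 4, i = 3, i = 2, i = 1, i = 0.
Intersections between consecutive envelope lines give the roots: for adjacent envelope indices i < j the intersection is x = (a_i − a_j) / (j − i). Reading off the sorted break points: {-7, 1, 4, 5}.
Verification: at each break x_0, at least two indices attain the minimum of min_i(a_i + i · x_0).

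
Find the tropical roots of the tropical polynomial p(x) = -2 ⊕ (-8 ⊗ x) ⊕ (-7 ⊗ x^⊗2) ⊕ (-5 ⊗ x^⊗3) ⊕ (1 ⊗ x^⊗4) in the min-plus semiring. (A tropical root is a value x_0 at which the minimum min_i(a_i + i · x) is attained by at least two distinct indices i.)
Roots: {-6, -2, -1, 6}

Each tropical root is a break point of the lower envelope of the lines y = a_i + i · x (there are 5 lines, with slopes 0, 1, ..., 4). Only the lines that attain the minimum somewhere contribute to roots; other lines are dominated. Here the surviving (envelope) indices are i = 4, i = 3, i = 2, i = 1, i = 0.
Intersections between consecutive envelope lines give the roots: for adjacent envelope indices i < j the intersection is x = (a_i − a_j) / (j − i). Reading off the sorted break points: {-6, -2, -1, 6}.
Verification: at each break x_0, at least two indices attain the minimum of min_i(a_i + i · x_0).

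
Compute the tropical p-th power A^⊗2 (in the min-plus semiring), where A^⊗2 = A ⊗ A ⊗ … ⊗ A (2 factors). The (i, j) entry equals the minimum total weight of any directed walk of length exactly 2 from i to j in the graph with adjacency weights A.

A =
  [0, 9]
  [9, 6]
A^⊗2 =
  [0, 9]
  [9, 12]

Each entry (A^⊗2)_ij equals the minimum over all length-2 walks i = v_0 → v_1 → … → v_2 = j of Σ_t A[v_t][v_{t+1}]. For example, for (i, j) = (0, 1) we minimise over 2 possible intermediate vertex sequences; the minimum is 9, attained along the walk 0 → 0 → 1.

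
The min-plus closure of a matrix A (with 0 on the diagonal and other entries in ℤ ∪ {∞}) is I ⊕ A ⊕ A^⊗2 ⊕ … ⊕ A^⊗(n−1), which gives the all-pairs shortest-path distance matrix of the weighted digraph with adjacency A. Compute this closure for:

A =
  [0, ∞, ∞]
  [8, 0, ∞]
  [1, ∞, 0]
Closure =
  [0, ∞, ∞]
  [8, 0, ∞]
  [1, ∞, 0]

This is the Floyd-Warshall all-pairs shortest-path computation. For each intermediate vertex k = 0, 1, …, 2, update dist[i][j] ← min(dist[i][j], dist[i][k] + dist[k][j]). The final matrix gives, for each (i, j), the minimum total weight of any directed path from i to j (possibly empty when i = j).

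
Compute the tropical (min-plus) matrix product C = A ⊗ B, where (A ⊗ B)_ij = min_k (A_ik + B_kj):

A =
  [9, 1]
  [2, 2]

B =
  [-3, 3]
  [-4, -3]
A ⊗ B =
  [-3, -2]
  [-2, -1]

Apply the min-plus product entry-by-entry:
  C[0][0] = min over k of (A[0][0] + B[0][0] = 9 + -3 = 6, A[0][1] + B[1][0] = 1 + -4 = -3) = -3 (attained at k = 1)
  C[0][1] = min over k of (A[0][0] + B[0][1] = 9 + 3 = 12, A[0][1] + B[1][1] = 1 + -3 = -2) = -2 (attained at k = 1)
  C[1][0] = min over k of (A[1][0] + B[0][0] = 2 + -3 = -1, A[1][1] + B[1][0] = 2 + -4 = -2) = -2 (attained at k = 1)
  C[1][1] = min over k of (A[1][0] + B[0][1] = 2 + 3 = 5, A[1][1] + B[1][1] = 2 + -3 = -1) = -1 (attained at k = 1)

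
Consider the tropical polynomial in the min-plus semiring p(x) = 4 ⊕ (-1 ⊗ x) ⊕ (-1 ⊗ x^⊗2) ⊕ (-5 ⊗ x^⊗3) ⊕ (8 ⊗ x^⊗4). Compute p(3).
p(3) = 2

A tropical monomial a ⊗ x^⊗i evaluates to a + i · x. Evaluating each term at x = 3:
  Term 0 contributes 4 + 0 · 3 = 4
  Term 1 contributes -1 + 1 · 3 = 2
  Term 2 contributes -1 + 2 · 3 = 5
  Term 3 contributes -5 + 3 · 3 = 4
  Term 4 contributes 8 + 4 · 3 = 20
p(3) = ⊕ of these = min[4, 2, 5, 4, 20] = 2.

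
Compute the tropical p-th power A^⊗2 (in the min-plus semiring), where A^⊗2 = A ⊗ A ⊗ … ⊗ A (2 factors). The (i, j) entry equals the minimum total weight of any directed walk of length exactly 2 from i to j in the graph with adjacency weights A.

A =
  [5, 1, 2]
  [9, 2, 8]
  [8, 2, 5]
A^⊗2 =
  [10, 3, 7]
  [11, 4, 10]
  [11, 4, 10]

Each entry (A^⊗2)_ij equals the minimum over all length-2 walks i = v_0 → v_1 → … → v_2 = j of Σ_t A[v_t][v_{t+1}]. For example, for (i, j) = (0, 2) we minimise over 3 possible intermediate vertex sequences; the minimum is 7, attained along the walk 0 → 0 → 2.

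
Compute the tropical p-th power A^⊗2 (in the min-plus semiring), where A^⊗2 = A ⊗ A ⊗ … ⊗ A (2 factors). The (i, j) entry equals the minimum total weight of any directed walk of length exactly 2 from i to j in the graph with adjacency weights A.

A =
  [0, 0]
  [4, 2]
A^⊗2 =
  [0, 0]
  [4, 4]

Each entry (A^⊗2)_ij equals the minimum over all length-2 walks i = v_0 → v_1 → … → v_2 = j of Σ_t A[v_t][v_{t+1}]. For example, for (i, j) = (0, 1) we minimise over 2 possible intermediate vertex sequences; the minimum is 0, attained along the walk 0 → 0 → 1.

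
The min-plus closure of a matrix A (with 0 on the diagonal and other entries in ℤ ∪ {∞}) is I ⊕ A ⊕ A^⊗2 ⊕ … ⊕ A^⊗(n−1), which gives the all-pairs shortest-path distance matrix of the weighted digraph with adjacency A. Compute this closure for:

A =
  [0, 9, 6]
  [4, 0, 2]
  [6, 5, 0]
Closure =
  [0, 9, 6]
  [4, 0, 2]
  [6, 5, 0]

This is the Floyd-Warshall all-pairs shortest-path computation. For each intermediate vertex k = 0, 1, …, 2, update dist[i][j] ← min(dist[i][j], dist[i][k] + dist[k][j]). The final matrix gives, for each (i, j), the minimum total weight of any directed path from i to j (possibly empty when i = j).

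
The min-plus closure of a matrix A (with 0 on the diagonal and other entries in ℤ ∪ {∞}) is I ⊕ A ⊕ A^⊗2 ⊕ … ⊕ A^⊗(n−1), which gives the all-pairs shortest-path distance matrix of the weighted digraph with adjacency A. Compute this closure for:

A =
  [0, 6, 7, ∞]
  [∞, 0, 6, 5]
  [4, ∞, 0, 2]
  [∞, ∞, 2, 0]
Closure =
  [0, 6, 7, 9]
  [10, 0, 6, 5]
  [4, 10, 0, 2]
  [6, 12, 2, 0]

This is the Floyd-Warshall all-pairs shortest-path computation. For each intermediate vertex k = 0, 1, …, 3, update dist[i][j] ← min(dist[i][j], dist[i][k] + dist[k][j]). The final matrix gives, for each (i, j), the minimum total weight of any directed path from i to j (possibly empty when i = j).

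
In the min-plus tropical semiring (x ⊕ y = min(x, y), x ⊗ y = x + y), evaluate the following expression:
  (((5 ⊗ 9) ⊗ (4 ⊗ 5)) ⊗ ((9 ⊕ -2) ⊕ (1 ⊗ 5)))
(((5 ⊗ 9) ⊗ (4 ⊗ 5)) ⊗ ((9 ⊕ -2) ⊕ (1 ⊗ 5))) = 21

Expand innermost to outermost. Recall ⊕ takes the minimum of its arguments and ⊗ takes their sum. Working out the expression (((5 ⊗ 9) ⊗ (4 ⊗ 5)) ⊗ ((9 ⊕ -2) ⊕ (1 ⊗ 5))) gives 21.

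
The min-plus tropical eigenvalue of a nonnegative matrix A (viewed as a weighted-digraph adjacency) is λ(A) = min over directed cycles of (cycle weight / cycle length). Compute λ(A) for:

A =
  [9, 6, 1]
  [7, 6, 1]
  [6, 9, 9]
λ(A) = 7/2

Enumerate directed cycles and compute their means (weight / length). Sample:
  cycle 0 → 0: weight = 9, length = 1, mean = 9/1 ≈ 9.000
  cycle 1 → 1: weight = 6, length = 1, mean = 6/1 ≈ 6.000
  cycle 2 → 2: weight = 9, length = 1, mean = 9/1 ≈ 9.000
  cycle 0 → 1 → 0: weight = 13, length = 2, mean = 13/2 ≈ 6.500
  cycle 0 → 2 → 0: weight = 7, length = 2, mean = 7/2 ≈ 3.500
  cycle 1 → 0 → 1: weight = 13, length = 2, mean = 13/2 ≈ 6.500
Minimum mean = 3.500, attained e.g. along the cycle 0 → 2 → 0 with weight 7 and length 2. So λ(A) = 7/2 = 7/2.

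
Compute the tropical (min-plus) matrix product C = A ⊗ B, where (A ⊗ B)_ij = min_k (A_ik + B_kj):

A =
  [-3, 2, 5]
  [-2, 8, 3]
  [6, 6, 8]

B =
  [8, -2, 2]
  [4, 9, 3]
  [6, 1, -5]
A ⊗ B =
  [5, -5, -1]
  [6, -4, -2]
  [10, 4, 3]

Apply the min-plus product entry-by-entry:
  C[0][0] = min over k of (A[0][0] + B[0][0] = -3 + 8 = 5, A[0][1] + B[1][0] = 2 + 4 = 6, A[0][2] + B[2][0] = 5 + 6 = 11) = 5 (attained at k = 0)
  C[0][1] = min over k of (A[0][0] + B[0][1] = -3 + -2 = -5, A[0][1] + B[1][1] = 2 + 9 = 11, A[0][2] + B[2][1] = 5 + 1 = 6) = -5 (attained at k = 0)
  C[0][2] = min over k of (A[0][0] + B[0][2] = -3 + 2 = -1, A[0][1] + B[1][2] = 2 + 3 = 5, A[0][2] + B[2][2] = 5 + -5 = 0) = -1 (attained at k = 0)
  C[1][0] = min over k of (A[1][0] + B[0][0] = -2 + 8 = 6, A[1][1] + B[1][0] = 8 + 4 = 12, A[1][2] + B[2][0] = 3 + 6 = 9) = 6 (attained at k = 0)
  C[1][1] = min over k of (A[1][0] + B[0][1] = -2 + -2 = -4, A[1][1] + B[1][1] = 8 + 9 = 17, A[1][2] + B[2][1] = 3 + 1 = 4) = -4 (attained at k = 0)
  C[1][2] = min over k of (A[1][0] + B[0][2] = -2 + 2 = 0, A[1][1] + B[1][2] = 8 + 3 = 11, A[1][2] + B[2][2] = 3 + -5 = -2) = -2 (attained at k = 2)
  C[2][0] = min over k of (A[2][0] + B[0][0] = 6 + 8 = 14, A[2][1] + B[1][0] = 6 + 4 = 10, A[2][2] + B[2][0] = 8 + 6 = 14) = 10 (attained at k = 1)
  C[2][1] = min over k of (A[2][0] + B[0][1] = 6 + -2 = 4, A[2][1] + B[1][1] = 6 + 9 = 15, A[2][2] + B[2][1] = 8 + 1 = 9) = 4 (attained at k = 0)
  C[2][2] = min over k of (A[2][0] + B[0][2] = 6 + 2 = 8, A[2][1] + B[1][2] = 6 + 3 = 9, A[2][2] + B[2][2] = 8 + -5 = 3) = 3 (attained at k = 2)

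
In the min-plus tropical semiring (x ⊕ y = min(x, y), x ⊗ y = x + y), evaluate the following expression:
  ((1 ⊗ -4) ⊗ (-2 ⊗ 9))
((1 ⊗ -4) ⊗ (-2 ⊗ 9)) = 4

Expand innermost to outermost. Recall ⊕ takes the minimum of its arguments and ⊗ takes their sum. Working out the expression ((1 ⊗ -4) ⊗ (-2 ⊗ 9)) gives 4.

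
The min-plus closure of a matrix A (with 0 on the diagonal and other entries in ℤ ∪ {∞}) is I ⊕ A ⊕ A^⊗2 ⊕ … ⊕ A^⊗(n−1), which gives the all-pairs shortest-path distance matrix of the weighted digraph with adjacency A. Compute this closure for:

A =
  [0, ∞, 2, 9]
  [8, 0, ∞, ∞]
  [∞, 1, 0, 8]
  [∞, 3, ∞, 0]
Closure =
  [0, 3, 2, 9]
  [8, 0, 10, 17]
  [9, 1, 0, 8]
  [11, 3, 13, 0]

This is the Floyd-Warshall all-pairs shortest-path computation. For each intermediate vertex k = 0, 1, …, 3, update dist[i][j] ← min(dist[i][j], dist[i][k] + dist[k][j]). The final matrix gives, for each (i, j), the minimum total weight of any directed path from i to j (possibly empty when i = j).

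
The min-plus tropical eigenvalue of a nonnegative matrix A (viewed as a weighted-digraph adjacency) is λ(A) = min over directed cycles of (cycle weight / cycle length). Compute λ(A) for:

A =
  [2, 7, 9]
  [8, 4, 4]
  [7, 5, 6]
λ(A) = 2

Enumerate directed cycles and compute their means (weight / length). Sample:
  cycle 0 → 0: weight = 2, length = 1, mean = 2/1 ≈ 2.000
  cycle 1 → 1: weight = 4, length = 1, mean = 4/1 ≈ 4.000
  cycle 2 → 2: weight = 6, length = 1, mean = 6/1 ≈ 6.000
  cycle 0 → 1 → 0: weight = 15, length = 2, mean = 15/2 ≈ 7.500
  cycle 0 → 2 → 0: weight = 16, length = 2, mean = 16/2 ≈ 8.000
  cycle 1 → 0 → 1: weight = 15, length = 2, mean = 15/2 ≈ 7.500
Minimum mean = 2.000, attained e.g. along the cycle 0 → 0 with weight 2 and length 1. So λ(A) = 2/1 = 2.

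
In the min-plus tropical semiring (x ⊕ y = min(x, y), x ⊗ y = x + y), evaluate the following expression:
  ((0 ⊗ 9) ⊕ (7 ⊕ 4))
((0 ⊗ 9) ⊕ (7 ⊕ 4)) = 4

Expand innermost to outermost. Recall ⊕ takes the minimum of its arguments and ⊗ takes their sum. Working out the expression ((0 ⊗ 9) ⊕ (7 ⊕ 4)) gives 4.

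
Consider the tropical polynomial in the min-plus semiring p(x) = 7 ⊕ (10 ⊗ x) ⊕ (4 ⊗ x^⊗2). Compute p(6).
p(6) = 7

A tropical monomial a ⊗ x^⊗i evaluates to a + i · x. Evaluating each term at x = 6:
  Term 0 contributes 7 + 0 · 6 = 7
  Term 1 contributes 10 + 1 · 6 = 16
  Term 2 contributes 4 + 2 · 6 = 16
p(6) = ⊕ of these = min[7, 16, 16] = 7.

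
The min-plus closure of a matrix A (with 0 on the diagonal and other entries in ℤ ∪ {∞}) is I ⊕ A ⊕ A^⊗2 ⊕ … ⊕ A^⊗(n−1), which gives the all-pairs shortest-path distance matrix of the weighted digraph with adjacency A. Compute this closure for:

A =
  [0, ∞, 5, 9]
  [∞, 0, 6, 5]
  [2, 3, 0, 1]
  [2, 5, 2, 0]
Closure =
  [0, 8, 5, 6]
  [7, 0, 6, 5]
  [2, 3, 0, 1]
  [2, 5, 2, 0]

This is the Floyd-Warshall all-pairs shortest-path computation. For each intermediate vertex k = 0, 1, …, 3, update dist[i][j] ← min(dist[i][j], dist[i][k] + dist[k][j]). The final matrix gives, for each (i, j), the minimum total weight of any directed path from i to j (possibly empty when i = j).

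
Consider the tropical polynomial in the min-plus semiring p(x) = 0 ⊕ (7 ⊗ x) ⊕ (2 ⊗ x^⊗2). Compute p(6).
p(6) = 0

A tropical monomial a ⊗ x^⊗i evaluates to a + i · x. Evaluating each term at x = 6:
  Term 0 contributes 0 + 0 · 6 = 0
  Term 1 contributes 7 + 1 · 6 = 13
  Term 2 contributes 2 + 2 · 6 = 14
p(6) = ⊕ of these = min[0, 13, 14] = 0.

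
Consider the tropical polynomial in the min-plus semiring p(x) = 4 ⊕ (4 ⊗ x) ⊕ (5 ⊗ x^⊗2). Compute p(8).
p(8) = 4

A tropical monomial a ⊗ x^⊗i evaluates to a + i · x. Evaluating each term at x = 8:
  Term 0 contributes 4 + 0 · 8 = 4
  Term 1 contributes 4 + 1 · 8 = 12
  Term 2 contributes 5 + 2 · 8 = 21
p(8) = ⊕ of these = min[4, 12, 21] = 4.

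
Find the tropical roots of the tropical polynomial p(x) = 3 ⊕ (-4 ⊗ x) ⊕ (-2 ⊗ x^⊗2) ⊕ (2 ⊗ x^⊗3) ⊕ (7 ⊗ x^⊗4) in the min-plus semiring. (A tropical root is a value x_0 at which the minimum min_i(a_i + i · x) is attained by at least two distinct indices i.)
Roots: {-5, -4, -2, 7}

Each tropical root is a break point of the lower envelope of the lines y = a_i + i · x (there are 5 lines, with slopes 0, 1, ..., 4). Only the lines that attain the minimum somewhere contribute to roots; other lines are dominated. Here the surviving (envelope) indices are i = 4, i = 3, i = 2, i = 1, i = 0.
Intersections between consecutive envelope lines give the roots: for adjacent envelope indices i < j the intersection is x = (a_i − a_j) / (j − i). Reading off the sorted break points: {-5, -4, -2, 7}.
Verification: at each break x_0, at least two indices attain the minimum of min_i(a_i + i · x_0).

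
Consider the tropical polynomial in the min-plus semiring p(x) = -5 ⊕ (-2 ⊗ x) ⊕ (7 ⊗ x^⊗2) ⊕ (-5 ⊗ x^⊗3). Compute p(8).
p(8) = -5

A tropical monomial a ⊗ x^⊗i evaluates to a + i · x. Evaluating each term at x = 8:
  Term 0 contributes -5 + 0 · 8 = -5
  Term 1 contributes -2 + 1 · 8 = 6
  Term 2 contributes 7 + 2 · 8 = 23
  Term 3 contributes -5 + 3 · 8 = 19
p(8) = ⊕ of these = min[-5, 6, 23, 19] = -5.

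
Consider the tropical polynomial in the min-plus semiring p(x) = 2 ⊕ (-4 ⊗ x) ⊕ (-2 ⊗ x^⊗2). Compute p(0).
p(0) = -4

A tropical monomial a ⊗ x^⊗i evaluates to a + i · x. Evaluating each term at x = 0:
  Term 0 contributes 2 + 0 · 0 = 2
  Term 1 contributes -4 + 1 · 0 = -4
  Term 2 contributes -2 + 2 · 0 = -2
p(0) = ⊕ of these = min[2, -4, -2] = -4.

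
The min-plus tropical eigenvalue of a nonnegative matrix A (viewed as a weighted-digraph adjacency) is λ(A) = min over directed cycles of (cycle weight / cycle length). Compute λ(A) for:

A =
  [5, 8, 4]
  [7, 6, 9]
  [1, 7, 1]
λ(A) = 1

Enumerate directed cycles and compute their means (weight / length). Sample:
  cycle 0 → 0: weight = 5, length = 1, mean = 5/1 ≈ 5.000
  cycle 1 → 1: weight = 6, length = 1, mean = 6/1 ≈ 6.000
  cycle 2 → 2: weight = 1, length = 1, mean = 1/1 ≈ 1.000
  cycle 0 → 1 → 0: weight = 15, length = 2, mean = 15/2 ≈ 7.500
  cycle 0 → 2 → 0: weight = 5, length = 2, mean = 5/2 ≈ 2.500
  cycle 1 → 0 → 1: weight = 15, length = 2, mean = 15/2 ≈ 7.500
Minimum mean = 1.000, attained e.g. along the cycle 2 → 2 with weight 1 and length 1. So λ(A) = 1/1 = 1.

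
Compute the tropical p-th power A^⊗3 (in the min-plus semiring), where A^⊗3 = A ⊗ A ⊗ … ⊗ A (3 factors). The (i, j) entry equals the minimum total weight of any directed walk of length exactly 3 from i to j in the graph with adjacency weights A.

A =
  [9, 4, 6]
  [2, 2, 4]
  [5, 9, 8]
A^⊗3 =
  [8, 8, 10]
  [6, 6, 8]
  [11, 11, 13]

Each entry (A^⊗3)_ij equals the minimum over all length-3 walks i = v_0 → v_1 → … → v_3 = j of Σ_t A[v_t][v_{t+1}]. For example, for (i, j) = (0, 2) we minimise over 9 possible intermediate vertex sequences; the minimum is 10, attained along the walk 0 → 1 → 1 → 2.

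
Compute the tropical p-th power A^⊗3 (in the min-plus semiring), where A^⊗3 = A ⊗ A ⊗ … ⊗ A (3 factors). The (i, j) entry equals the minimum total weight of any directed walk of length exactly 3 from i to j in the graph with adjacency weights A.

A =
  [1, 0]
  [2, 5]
A^⊗3 =
  [3, 2]
  [4, 3]

Each entry (A^⊗3)_ij equals the minimum over all length-3 walks i = v_0 → v_1 → … → v_3 = j of Σ_t A[v_t][v_{t+1}]. For example, for (i, j) = (0, 1) we minimise over 4 possible intermediate vertex sequences; the minimum is 2, attained along the walk 0 → 0 → 0 → 1.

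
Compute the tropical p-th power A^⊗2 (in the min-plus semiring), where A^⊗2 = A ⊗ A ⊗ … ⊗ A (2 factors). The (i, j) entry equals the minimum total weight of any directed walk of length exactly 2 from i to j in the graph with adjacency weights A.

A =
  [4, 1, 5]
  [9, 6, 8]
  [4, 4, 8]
A^⊗2 =
  [8, 5, 9]
  [12, 10, 14]
  [8, 5, 9]

Each entry (A^⊗2)_ij equals the minimum over all length-2 walks i = v_0 → v_1 → … → v_2 = j of Σ_t A[v_t][v_{t+1}]. For example, for (i, j) = (0, 2) we minimise over 3 possible intermediate vertex sequences; the minimum is 9, attained along the walk 0 → 0 → 2.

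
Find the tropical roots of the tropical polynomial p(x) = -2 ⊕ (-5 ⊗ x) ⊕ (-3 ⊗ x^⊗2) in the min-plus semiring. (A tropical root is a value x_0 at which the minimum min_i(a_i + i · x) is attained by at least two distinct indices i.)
Roots: {-2, 3}

Each tropical root is a break point of the lower envelope of the lines y = a_i + i · x (there are 3 lines, with slopes 0, 1, ..., 2). Only the lines that attain the minimum somewhere contribute to roots; other lines are dominated. Here the surviving (envelope) indices are i = 2, i = 1, i = 0.
Intersections between consecutive envelope lines give the roots: for adjacent envelope indices i < j the intersection is x = (a_i − a_j) / (j − i). Reading off the sorted break points: {-2, 3}.
Verification: at each break x_0, at least two indices attain the minimum of min_i(a_i + i · x_0).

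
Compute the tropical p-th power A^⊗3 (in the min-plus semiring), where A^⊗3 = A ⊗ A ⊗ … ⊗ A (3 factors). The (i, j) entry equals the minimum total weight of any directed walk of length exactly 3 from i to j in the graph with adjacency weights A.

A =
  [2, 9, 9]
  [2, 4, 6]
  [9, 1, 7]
A^⊗3 =
  [6, 12, 13]
  [6, 11, 13]
  [5, 8, 11]

Each entry (A^⊗3)_ij equals the minimum over all length-3 walks i = v_0 → v_1 → … → v_3 = j of Σ_t A[v_t][v_{t+1}]. For example, for (i, j) = (0, 2) we minimise over 9 possible intermediate vertex sequences; the minimum is 13, attained along the walk 0 → 0 → 0 → 2.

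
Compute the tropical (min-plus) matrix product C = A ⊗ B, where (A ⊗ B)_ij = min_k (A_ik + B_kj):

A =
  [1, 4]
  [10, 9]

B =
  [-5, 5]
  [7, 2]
A ⊗ B =
  [-4, 6]
  [5, 11]

Apply the min-plus product entry-by-entry:
  C[0][0] = min over k of (A[0][0] + B[0][0] = 1 + -5 = -4, A[0][1] + B[1][0] = 4 + 7 = 11) = -4 (attained at k = 0)
  C[0][1] = min over k of (A[0][0] + B[0][1] = 1 + 5 = 6, A[0][1] + B[1][1] = 4 + 2 = 6) = 6 (attained at k = 0)
  C[1][0] = min over k of (A[1][0] + B[0][0] = 10 + -5 = 5, A[1][1] + B[1][0] = 9 + 7 = 16) = 5 (attained at k = 0)
  C[1][1] = min over k of (A[1][0] + B[0][1] = 10 + 5 = 15, A[1][1] + B[1][1] = 9 + 2 = 11) = 11 (attained at k = 1)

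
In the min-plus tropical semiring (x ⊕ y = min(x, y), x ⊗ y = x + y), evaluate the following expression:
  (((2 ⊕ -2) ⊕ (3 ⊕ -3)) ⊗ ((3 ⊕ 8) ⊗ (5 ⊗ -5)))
(((2 ⊕ -2) ⊕ (3 ⊕ -3)) ⊗ ((3 ⊕ 8) ⊗ (5 ⊗ -5))) = 0

Expand innermost to outermost. Recall ⊕ takes the minimum of its arguments and ⊗ takes their sum. Working out the expression (((2 ⊕ -2) ⊕ (3 ⊕ -3)) ⊗ ((3 ⊕ 8) ⊗ (5 ⊗ -5))) gives 0.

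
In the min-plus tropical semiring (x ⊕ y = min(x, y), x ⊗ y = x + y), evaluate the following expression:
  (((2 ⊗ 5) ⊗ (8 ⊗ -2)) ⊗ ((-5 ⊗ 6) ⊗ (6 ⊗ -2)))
(((2 ⊗ 5) ⊗ (8 ⊗ -2)) ⊗ ((-5 ⊗ 6) ⊗ (6 ⊗ -2))) = 18

Expand innermost to outermost. Recall ⊕ takes the minimum of its arguments and ⊗ takes their sum. Working out the expression (((2 ⊗ 5) ⊗ (8 ⊗ -2)) ⊗ ((-5 ⊗ 6) ⊗ (6 ⊗ -2))) gives 18.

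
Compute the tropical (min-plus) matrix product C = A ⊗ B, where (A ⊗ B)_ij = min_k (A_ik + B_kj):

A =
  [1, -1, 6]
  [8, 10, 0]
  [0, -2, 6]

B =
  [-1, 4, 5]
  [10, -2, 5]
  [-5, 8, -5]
A ⊗ B =
  [0, -3, 1]
  [-5, 8, -5]
  [-1, -4, 1]

Apply the min-plus product entry-by-entry:
  C[0][0] = min over k of (A[0][0] + B[0][0] = 1 + -1 = 0, A[0][1] + B[1][0] = -1 + 10 = 9, A[0][2] + B[2][0] = 6 + -5 = 1) = 0 (attained at k = 0)
  C[0][1] = min over k of (A[0][0] + B[0][1] = 1 + 4 = 5, A[0][1] + B[1][1] = -1 + -2 = -3, A[0][2] + B[2][1] = 6 + 8 = 14) = -3 (attained at k = 1)
  C[0][2] = min over k of (A[0][0] + B[0][2] = 1 + 5 = 6, A[0][1] + B[1][2] = -1 + 5 = 4, A[0][2] + B[2][2] = 6 + -5 = 1) = 1 (attained at k = 2)
  C[1][0] = min over k of (A[1][0] + B[0][0] = 8 + -1 = 7, A[1][1] + B[1][0] = 10 + 10 = 20, A[1][2] + B[2][0] = 0 + -5 = -5) = -5 (attained at k = 2)
  C[1][1] = min over k of (A[1][0] + B[0][1] = 8 + 4 = 12, A[1][1] + B[1][1] = 10 + -2 = 8, A[1][2] + B[2][1] = 0 + 8 = 8) = 8 (attained at k = 1)
  C[1][2] = min over k of (A[1][0] + B[0][2] = 8 + 5 = 13, A[1][1] + B[1][2] = 10 + 5 = 15, A[1][2] + B[2][2] = 0 + -5 = -5) = -5 (attained at k = 2)
  C[2][0] = min over k of (A[2][0] + B[0][0] = 0 + -1 = -1, A[2][1] + B[1][0] = -2 + 10 = 8, A[2][2] + B[2][0] = 6 + -5 = 1) = -1 (attained at k = 0)
  C[2][1] = min over k of (A[2][0] + B[0][1] = 0 + 4 = 4, A[2][1] + B[1][1] = -2 + -2 = -4, A[2][2] + B[2][1] = 6 + 8 = 14) = -4 (attained at k = 1)
  C[2][2] = min over k of (A[2][0] + B[0][2] = 0 + 5 = 5, A[2][1] + B[1][2] = -2 + 5 = 3, A[2][2] + B[2][2] = 6 + -5 = 1) = 1 (attained at k = 2)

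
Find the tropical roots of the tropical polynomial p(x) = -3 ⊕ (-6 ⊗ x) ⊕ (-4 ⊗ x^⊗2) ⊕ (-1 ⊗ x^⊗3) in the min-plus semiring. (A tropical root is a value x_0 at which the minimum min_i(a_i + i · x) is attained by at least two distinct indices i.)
Roots: {-3, -2, 3}

Each tropical root is a break point of the lower envelope of the lines y = a_i + i · x (there are 4 lines, with slopes 0, 1, ..., 3). Only the lines that attain the minimum somewhere contribute to roots; other lines are dominated. Here the surviving (envelope) indices are i = 3, i = 2, i = 1, i = 0.
Intersections between consecutive envelope lines give the roots: for adjacent envelope indices i < j the intersection is x = (a_i − a_j) / (j − i). Reading off the sorted break points: {-3, -2, 3}.
Verification: at each break x_0, at least two indices attain the minimum of min_i(a_i + i · x_0).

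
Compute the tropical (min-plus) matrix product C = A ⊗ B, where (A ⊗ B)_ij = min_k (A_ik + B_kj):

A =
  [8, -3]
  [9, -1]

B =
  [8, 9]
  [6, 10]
A ⊗ B =
  [3, 7]
  [5, 9]

Apply the min-plus product entry-by-entry:
  C[0][0] = min over k of (A[0][0] + B[0][0] = 8 + 8 = 16, A[0][1] + B[1][0] = -3 + 6 = 3) = 3 (attained at k = 1)
  C[0][1] = min over k of (A[0][0] + B[0][1] = 8 + 9 = 17, A[0][1] + B[1][1] = -3 + 10 = 7) = 7 (attained at k = 1)
  C[1][0] = min over k of (A[1][0] + B[0][0] = 9 + 8 = 17, A[1][1] + B[1][0] = -1 + 6 = 5) = 5 (attained at k = 1)
  C[1][1] = min over k of (A[1][0] + B[0][1] = 9 + 9 = 18, A[1][1] + B[1][1] = -1 + 10 = 9) = 9 (attained at k = 1)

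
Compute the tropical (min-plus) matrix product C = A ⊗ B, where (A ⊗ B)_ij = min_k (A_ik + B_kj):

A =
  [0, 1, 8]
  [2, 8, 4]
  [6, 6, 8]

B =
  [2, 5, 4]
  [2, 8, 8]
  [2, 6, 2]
A ⊗ B =
  [2, 5, 4]
  [4, 7, 6]
  [8, 11, 10]

Apply the min-plus product entry-by-entry:
  C[0][0] = min over k of (A[0][0] + B[0][0] = 0 + 2 = 2, A[0][1] + B[1][0] = 1 + 2 = 3, A[0][2] + B[2][0] = 8 + 2 = 10) = 2 (attained at k = 0)
  C[0][1] = min over k of (A[0][0] + B[0][1] = 0 + 5 = 5, A[0][1] + B[1][1] = 1 + 8 = 9, A[0][2] + B[2][1] = 8 + 6 = 14) = 5 (attained at k = 0)
  C[0][2] = min over k of (A[0][0] + B[0][2] = 0 + 4 = 4, A[0][1] + B[1][2] = 1 + 8 = 9, A[0][2] + B[2][2] = 8 + 2 = 10) = 4 (attained at k = 0)
  C[1][0] = min over k of (A[1][0] + B[0][0] = 2 + 2 = 4, A[1][1] + B[1][0] = 8 + 2 = 10, A[1][2] + B[2][0] = 4 + 2 = 6) = 4 (attained at k = 0)
  C[1][1] = min over k of (A[1][0] + B[0][1] = 2 + 5 = 7, A[1][1] + B[1][1] = 8 + 8 = 16, A[1][2] + B[2][1] = 4 + 6 = 10) = 7 (attained at k = 0)
  C[1][2] = min over k of (A[1][0] + B[0][2] = 2 + 4 = 6, A[1][1] + B[1][2] = 8 + 8 = 16, A[1][2] + B[2][2] = 4 + 2 = 6) = 6 (attained at k = 0)
  C[2][0] = min over k of (A[2][0] + B[0][0] = 6 + 2 = 8, A[2][1] + B[1][0] = 6 + 2 = 8, A[2][2] + B[2][0] = 8 + 2 = 10) = 8 (attained at k = 0)
  C[2][1] = min over k of (A[2][0] + B[0][1] = 6 + 5 = 11, A[2][1] + B[1][1] = 6 + 8 = 14, A[2][2] + B[2][1] = 8 + 6 = 14) = 11 (attained at k = 0)
  C[2][2] = min over k of (A[2][0] + B[0][2] = 6 + 4 = 10, A[2][1] + B[1][2] = 6 + 8 = 14, A[2][2] + B[2][2] = 8 + 2 = 10) = 10 (attained at k = 0)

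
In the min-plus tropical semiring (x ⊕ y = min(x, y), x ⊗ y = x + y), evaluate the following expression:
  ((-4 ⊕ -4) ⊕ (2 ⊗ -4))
((-4 ⊕ -4) ⊕ (2 ⊗ -4)) = -4

Expand innermost to outermost. Recall ⊕ takes the minimum of its arguments and ⊗ takes their sum. Working out the expression ((-4 ⊕ -4) ⊕ (2 ⊗ -4)) gives -4.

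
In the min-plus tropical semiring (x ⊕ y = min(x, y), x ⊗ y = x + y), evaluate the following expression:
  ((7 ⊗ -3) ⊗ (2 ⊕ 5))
((7 ⊗ -3) ⊗ (2 ⊕ 5)) = 6

Expand innermost to outermost. Recall ⊕ takes the minimum of its arguments and ⊗ takes their sum. Working out the expression ((7 ⊗ -3) ⊗ (2 ⊕ 5)) gives 6.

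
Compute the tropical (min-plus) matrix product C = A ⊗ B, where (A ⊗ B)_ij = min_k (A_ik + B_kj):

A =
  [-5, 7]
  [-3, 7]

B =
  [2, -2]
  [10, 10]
A ⊗ B =
  [-3, -7]
  [-1, -5]

Apply the min-plus product entry-by-entry:
  C[0][0] = min over k of (A[0][0] + B[0][0] = -5 + 2 = -3, A[0][1] + B[1][0] = 7 + 10 = 17) = -3 (attained at k = 0)
  C[0][1] = min over k of (A[0][0] + B[0][1] = -5 + -2 = -7, A[0][1] + B[1][1] = 7 + 10 = 17) = -7 (attained at k = 0)
  C[1][0] = min over k of (A[1][0] + B[0][0] = -3 + 2 = -1, A[1][1] + B[1][0] = 7 + 10 = 17) = -1 (attained at k = 0)
  C[1][1] = min over k of (A[1][0] + B[0][1] = -3 + -2 = -5, A[1][1] + B[1][1] = 7 + 10 = 17) = -5 (attained at k = 0)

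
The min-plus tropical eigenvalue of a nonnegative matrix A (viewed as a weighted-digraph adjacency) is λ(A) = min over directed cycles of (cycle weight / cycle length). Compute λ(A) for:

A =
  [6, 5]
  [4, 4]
λ(A) = 4

Enumerate directed cycles and compute their means (weight / length). Sample:
  cycle 0 → 0: weight = 6, length = 1, mean = 6/1 ≈ 6.000
  cycle 1 → 1: weight = 4, length = 1, mean = 4/1 ≈ 4.000
  cycle 0 → 1 → 0: weight = 9, length = 2, mean = 9/2 ≈ 4.500
  cycle 1 → 0 → 1: weight = 9, length = 2, mean = 9/2 ≈ 4.500
Minimum mean = 4.000, attained e.g. along the cycle 1 → 1 with weight 4 and length 1. So λ(A) = 4/1 = 4.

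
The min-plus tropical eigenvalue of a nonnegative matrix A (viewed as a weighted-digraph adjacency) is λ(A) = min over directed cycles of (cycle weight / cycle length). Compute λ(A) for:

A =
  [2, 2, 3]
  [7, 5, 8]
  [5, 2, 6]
λ(A) = 2

Enumerate directed cycles and compute their means (weight / length). Sample:
  cycle 0 → 0: weight = 2, length = 1, mean = 2/1 ≈ 2.000
  cycle 1 → 1: weight = 5, length = 1, mean = 5/1 ≈ 5.000
  cycle 2 → 2: weight = 6, length = 1, mean = 6/1 ≈ 6.000
  cycle 0 → 1 → 0: weight = 9, length = 2, mean = 9/2 ≈ 4.500
  cycle 0 → 2 → 0: weight = 8, length = 2, mean = 8/2 ≈ 4.000
  cycle 1 → 0 → 1: weight = 9, length = 2, mean = 9/2 ≈ 4.500
Minimum mean = 2.000, attained e.g. along the cycle 0 → 0 with weight 2 and length 1. So λ(A) = 2/1 = 2.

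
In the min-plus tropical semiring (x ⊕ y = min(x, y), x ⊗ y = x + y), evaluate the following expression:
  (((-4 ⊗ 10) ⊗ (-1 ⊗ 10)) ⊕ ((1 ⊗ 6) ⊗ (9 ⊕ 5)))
(((-4 ⊗ 10) ⊗ (-1 ⊗ 10)) ⊕ ((1 ⊗ 6) ⊗ (9 ⊕ 5))) = 12

Expand innermost to outermost. Recall ⊕ takes the minimum of its arguments and ⊗ takes their sum. Working out the expression (((-4 ⊗ 10) ⊗ (-1 ⊗ 10)) ⊕ ((1 ⊗ 6) ⊗ (9 ⊕ 5))) gives 12.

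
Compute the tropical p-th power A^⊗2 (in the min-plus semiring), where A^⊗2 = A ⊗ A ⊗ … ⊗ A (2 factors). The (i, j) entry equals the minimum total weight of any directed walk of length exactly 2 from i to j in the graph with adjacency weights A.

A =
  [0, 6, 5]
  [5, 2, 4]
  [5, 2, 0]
A^⊗2 =
  [0, 6, 5]
  [5, 4, 4]
  [5, 2, 0]

Each entry (A^⊗2)_ij equals the minimum over all length-2 walks i = v_0 → v_1 → … → v_2 = j of Σ_t A[v_t][v_{t+1}]. For example, for (i, j) = (0, 2) we minimise over 3 possible intermediate vertex sequences; the minimum is 5, attained along the walk 0 → 0 → 2.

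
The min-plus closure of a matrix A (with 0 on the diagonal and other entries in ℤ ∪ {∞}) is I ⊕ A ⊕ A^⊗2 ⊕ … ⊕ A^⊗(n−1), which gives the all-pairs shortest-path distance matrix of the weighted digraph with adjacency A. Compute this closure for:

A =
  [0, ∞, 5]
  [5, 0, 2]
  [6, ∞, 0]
Closure =
  [0, ∞, 5]
  [5, 0, 2]
  [6, ∞, 0]

This is the Floyd-Warshall all-pairs shortest-path computation. For each intermediate vertex k = 0, 1, …, 2, update dist[i][j] ← min(dist[i][j], dist[i][k] + dist[k][j]). The final matrix gives, for each (i, j), the minimum total weight of any directed path from i to j (possibly empty when i = j).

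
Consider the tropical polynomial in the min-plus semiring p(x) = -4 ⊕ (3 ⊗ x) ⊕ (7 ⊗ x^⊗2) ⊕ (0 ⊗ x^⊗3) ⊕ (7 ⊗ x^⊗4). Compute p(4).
p(4) = -4

A tropical monomial a ⊗ x^⊗i evaluates to a + i · x. Evaluating each term at x = 4:
  Term 0 contributes -4 + 0 · 4 = -4
  Term 1 contributes 3 + 1 · 4 = 7
  Term 2 contributes 7 + 2 · 4 = 15
  Term 3 contributes 0 + 3 · 4 = 12
  Term 4 contributes 7 + 4 · 4 = 23
p(4) = ⊕ of these = min[-4, 7, 15, 12, 23] = -4.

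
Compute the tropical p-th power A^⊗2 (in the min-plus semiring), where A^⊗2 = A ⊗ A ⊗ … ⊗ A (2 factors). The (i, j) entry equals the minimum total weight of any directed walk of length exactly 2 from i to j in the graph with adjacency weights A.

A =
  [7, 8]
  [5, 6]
A^⊗2 =
  [13, 14]
  [11, 12]

Each entry (A^⊗2)_ij equals the minimum over all length-2 walks i = v_0 → v_1 → … → v_2 = j of Σ_t A[v_t][v_{t+1}]. For example, for (i, j) = (0, 1) we minimise over 2 possible intermediate vertex sequences; the minimum is 14, attained along the walk 0 → 1 → 1.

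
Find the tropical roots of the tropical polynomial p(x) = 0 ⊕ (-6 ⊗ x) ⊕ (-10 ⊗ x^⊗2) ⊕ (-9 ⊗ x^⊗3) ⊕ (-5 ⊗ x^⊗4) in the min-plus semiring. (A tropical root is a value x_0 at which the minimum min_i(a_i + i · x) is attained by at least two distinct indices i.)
Roots: {-4, -1, 4, 6}

Each tropical root is a break point of the lower envelope of the lines y = a_i + i · x (there are 5 lines, with slopes 0, 1, ..., 4). Only the lines that attain the minimum somewhere contribute to roots; other lines are dominated. Here the surviving (envelope) indices are i = 4, i = 3, i = 2, i = 1, i = 0.
Intersections between consecutive envelope lines give the roots: for adjacent envelope indices i < j the intersection is x = (a_i − a_j) / (j − i). Reading off the sorted break points: {-4, -1, 4, 6}.
Verification: at each break x_0, at least two indices attain the minimum of min_i(a_i + i · x_0).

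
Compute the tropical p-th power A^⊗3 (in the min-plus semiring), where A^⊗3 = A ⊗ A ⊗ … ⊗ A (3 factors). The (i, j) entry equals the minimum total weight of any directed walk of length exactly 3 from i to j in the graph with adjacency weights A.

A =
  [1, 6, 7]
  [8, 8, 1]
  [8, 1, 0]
A^⊗3 =
  [3, 8, 7]
  [9, 2, 1]
  [8, 1, 0]

Each entry (A^⊗3)_ij equals the minimum over all length-3 walks i = v_0 → v_1 → … → v_3 = j of Σ_t A[v_t][v_{t+1}]. For example, for (i, j) = (0, 2) we minimise over 9 possible intermediate vertex sequences; the minimum is 7, attained along the walk 0 → 1 → 2 → 2.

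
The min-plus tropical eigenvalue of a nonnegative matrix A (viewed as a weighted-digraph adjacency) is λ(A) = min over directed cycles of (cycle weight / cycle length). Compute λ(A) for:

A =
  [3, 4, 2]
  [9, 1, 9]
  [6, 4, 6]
λ(A) = 1

Enumerate directed cycles and compute their means (weight / length). Sample:
  cycle 0 → 0: weight = 3, length = 1, mean = 3/1 ≈ 3.000
  cycle 1 → 1: weight = 1, length = 1, mean = 1/1 ≈ 1.000
  cycle 2 → 2: weight = 6, length = 1, mean = 6/1 ≈ 6.000
  cycle 0 → 1 → 0: weight = 13, length = 2, mean = 13/2 ≈ 6.500
  cycle 0 → 2 → 0: weight = 8, length = 2, mean = 8/2 ≈ 4.000
  cycle 1 → 0 → 1: weight = 13, length = 2, mean = 13/2 ≈ 6.500
Minimum mean = 1.000, attained e.g. along the cycle 1 → 1 with weight 1 and length 1. So λ(A) = 1/1 = 1.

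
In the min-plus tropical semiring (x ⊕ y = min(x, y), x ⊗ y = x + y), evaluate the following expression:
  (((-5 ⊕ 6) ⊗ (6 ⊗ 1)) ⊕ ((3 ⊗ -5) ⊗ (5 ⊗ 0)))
(((-5 ⊕ 6) ⊗ (6 ⊗ 1)) ⊕ ((3 ⊗ -5) ⊗ (5 ⊗ 0))) = 2

Expand innermost to outermost. Recall ⊕ takes the minimum of its arguments and ⊗ takes their sum. Working out the expression (((-5 ⊕ 6) ⊗ (6 ⊗ 1)) ⊕ ((3 ⊗ -5) ⊗ (5 ⊗ 0))) gives 2.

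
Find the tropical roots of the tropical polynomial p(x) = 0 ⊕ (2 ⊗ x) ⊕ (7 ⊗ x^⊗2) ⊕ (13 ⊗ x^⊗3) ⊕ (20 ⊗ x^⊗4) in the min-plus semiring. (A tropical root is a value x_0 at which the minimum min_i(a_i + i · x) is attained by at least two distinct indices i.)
Roots: {-7, -6, -5, -2}

Each tropical root is a break point of the lower envelope of the lines y = a_i + i · x (there are 5 lines, with slopes 0, 1, ..., 4). Only the lines that attain the minimum somewhere contribute to roots; other lines are dominated. Here the surviving (envelope) indices are i = 4, i = 3, i = 2, i = 1, i = 0.
Intersections between consecutive envelope lines give the roots: for adjacent envelope indices i < j the intersection is x = (a_i − a_j) / (j − i). Reading off the sorted break points: {-7, -6, -5, -2}.
Verification: at each break x_0, at least two indices attain the minimum of min_i(a_i + i · x_0).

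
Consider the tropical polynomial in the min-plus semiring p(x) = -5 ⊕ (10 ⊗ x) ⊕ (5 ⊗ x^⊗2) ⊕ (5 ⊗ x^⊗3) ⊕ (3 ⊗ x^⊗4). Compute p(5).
p(5) = -5

A tropical monomial a ⊗ x^⊗i evaluates to a + i · x. Evaluating each term at x = 5:
  Term 0 contributes -5 + 0 · 5 = -5
  Term 1 contributes 10 + 1 · 5 = 15
  Term 2 contributes 5 + 2 · 5 = 15
  Term 3 contributes 5 + 3 · 5 = 20
  Term 4 contributes 3 + 4 · 5 = 23
p(5) = ⊕ of these = min[-5, 15, 15, 20, 23] = -5.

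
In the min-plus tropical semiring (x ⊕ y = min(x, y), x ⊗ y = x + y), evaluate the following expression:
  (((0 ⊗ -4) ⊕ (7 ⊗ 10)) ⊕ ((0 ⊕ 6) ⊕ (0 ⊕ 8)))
(((0 ⊗ -4) ⊕ (7 ⊗ 10)) ⊕ ((0 ⊕ 6) ⊕ (0 ⊕ 8))) = -4

Expand innermost to outermost. Recall ⊕ takes the minimum of its arguments and ⊗ takes their sum. Working out the expression (((0 ⊗ -4) ⊕ (7 ⊗ 10)) ⊕ ((0 ⊕ 6) ⊕ (0 ⊕ 8))) gives -4.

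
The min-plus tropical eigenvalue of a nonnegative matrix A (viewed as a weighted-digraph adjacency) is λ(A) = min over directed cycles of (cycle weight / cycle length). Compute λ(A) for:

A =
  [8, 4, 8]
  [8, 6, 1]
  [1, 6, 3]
λ(A) = 2

Enumerate directed cycles and compute their means (weight / length). Sample:
  cycle 0 → 0: weight = 8, length = 1, mean = 8/1 ≈ 8.000
  cycle 1 → 1: weight = 6, length = 1, mean = 6/1 ≈ 6.000
  cycle 2 → 2: weight = 3, length = 1, mean = 3/1 ≈ 3.000
  cycle 0 → 1 → 0: weight = 12, length = 2, mean = 12/2 ≈ 6.000
  cycle 0 → 2 → 0: weight = 9, length = 2, mean = 9/2 ≈ 4.500
  cycle 1 → 0 → 1: weight = 12, length = 2, mean = 12/2 ≈ 6.000
Minimum mean = 2.000, attained e.g. along the cycle 0 → 1 → 2 → 0 with weight 6 and length 3. So λ(A) = 6/3 = 2.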